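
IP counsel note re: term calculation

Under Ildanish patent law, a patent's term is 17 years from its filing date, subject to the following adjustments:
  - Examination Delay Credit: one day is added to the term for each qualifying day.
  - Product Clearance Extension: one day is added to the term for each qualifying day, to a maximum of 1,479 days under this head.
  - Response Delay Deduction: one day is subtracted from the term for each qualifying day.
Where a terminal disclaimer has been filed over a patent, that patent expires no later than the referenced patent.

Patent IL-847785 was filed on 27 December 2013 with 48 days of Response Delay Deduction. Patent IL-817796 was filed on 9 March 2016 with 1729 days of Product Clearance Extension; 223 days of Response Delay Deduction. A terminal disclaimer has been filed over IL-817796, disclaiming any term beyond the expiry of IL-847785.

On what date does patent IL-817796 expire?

November 9, 2030

Natural term of IL-817796:
  Base: filing + 17 years → 9 March 2033.
  Product Clearance Extension: 1729 days claimed exceeds the 1479-day cap, so +1479 days → 27 March 2037.
  Response Delay Deduction: −223 days → 16 August 2036.
Expiry of referenced patent IL-847785:
  Base: filing + 17 years → 27 December 2030.
  Response Delay Deduction: −48 days → 9 November 2030.
Terminal disclaimer: IL-817796 expires on the earlier of 16 August 2036 and 9 November 2030.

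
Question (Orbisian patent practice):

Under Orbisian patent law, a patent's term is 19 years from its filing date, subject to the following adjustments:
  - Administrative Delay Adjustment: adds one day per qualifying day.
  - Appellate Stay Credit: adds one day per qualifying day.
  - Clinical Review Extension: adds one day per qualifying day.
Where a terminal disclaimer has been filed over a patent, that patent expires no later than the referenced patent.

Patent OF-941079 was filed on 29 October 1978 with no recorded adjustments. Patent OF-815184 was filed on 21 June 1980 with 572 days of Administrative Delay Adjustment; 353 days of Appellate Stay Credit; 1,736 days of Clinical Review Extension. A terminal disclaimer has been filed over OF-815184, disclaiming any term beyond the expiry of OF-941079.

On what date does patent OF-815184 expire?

1997-10-29

Natural term of OF-815184:
  Base: filing + 19 years → 21 June 1999.
  Administrative Delay Adjustment: +572 days → 13 January 2001.
  Appellate Stay Credit: +353 days → 1 January 2002.
  Clinical Review Extension: +1736 days → 3 October 2006.
Expiry of referenced patent OF-941079:
  Base: filing + 19 years → 29 October 1997.
Terminal disclaimer: OF-815184 expires on the earlier of 3 October 2006 and 29 October 1997.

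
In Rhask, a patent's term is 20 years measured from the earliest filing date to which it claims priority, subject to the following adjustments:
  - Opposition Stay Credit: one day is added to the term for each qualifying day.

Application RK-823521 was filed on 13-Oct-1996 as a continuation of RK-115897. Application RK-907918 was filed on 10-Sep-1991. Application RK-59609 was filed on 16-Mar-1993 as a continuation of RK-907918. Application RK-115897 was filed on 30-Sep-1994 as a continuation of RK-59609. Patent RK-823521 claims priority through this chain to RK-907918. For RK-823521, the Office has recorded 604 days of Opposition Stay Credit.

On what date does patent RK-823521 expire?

2013-05-06

Earliest priority filing: 10 September 1991.
Base term: 10 September 1991 + 20 years → 10 September 2011.
Opposition Stay Credit: +604 days → 6 May 2013.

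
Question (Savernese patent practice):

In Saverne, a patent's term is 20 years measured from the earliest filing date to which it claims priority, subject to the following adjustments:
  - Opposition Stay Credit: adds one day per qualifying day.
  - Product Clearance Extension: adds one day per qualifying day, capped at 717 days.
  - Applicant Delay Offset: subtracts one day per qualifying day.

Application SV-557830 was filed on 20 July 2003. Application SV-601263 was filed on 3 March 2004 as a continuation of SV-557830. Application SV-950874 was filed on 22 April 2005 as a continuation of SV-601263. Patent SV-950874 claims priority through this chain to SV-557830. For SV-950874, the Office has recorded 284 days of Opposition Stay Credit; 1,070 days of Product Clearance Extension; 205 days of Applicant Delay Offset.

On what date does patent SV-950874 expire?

September 23, 2025

Earliest priority filing: 20 July 2003.
Base term: 20 July 2003 + 20 years → 20 July 2023.
Opposition Stay Credit: +284 days → 29 April 2024.
Product Clearance Extension: 1070 days claimed exceeds the 717-day cap, so +717 days → 16 April 2026.
Applicant Delay Offset: −205 days → 23 September 2025.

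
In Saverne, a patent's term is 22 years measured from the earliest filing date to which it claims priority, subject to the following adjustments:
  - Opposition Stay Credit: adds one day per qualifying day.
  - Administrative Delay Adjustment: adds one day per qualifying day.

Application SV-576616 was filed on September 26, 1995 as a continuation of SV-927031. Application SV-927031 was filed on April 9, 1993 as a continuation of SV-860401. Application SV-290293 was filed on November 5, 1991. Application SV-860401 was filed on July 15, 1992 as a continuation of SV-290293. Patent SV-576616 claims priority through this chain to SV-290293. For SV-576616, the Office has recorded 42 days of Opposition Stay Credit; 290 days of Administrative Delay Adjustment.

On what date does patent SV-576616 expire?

Earliest priority filing: 5 November 1991.
Base term: 5 November 1991 + 22 years → 5 November 2013.
Opposition Stay Credit: +42 days → 17 December 2013.
Administrative Delay Adjustment: +290 days → 3 October 2014.

October 3, 2014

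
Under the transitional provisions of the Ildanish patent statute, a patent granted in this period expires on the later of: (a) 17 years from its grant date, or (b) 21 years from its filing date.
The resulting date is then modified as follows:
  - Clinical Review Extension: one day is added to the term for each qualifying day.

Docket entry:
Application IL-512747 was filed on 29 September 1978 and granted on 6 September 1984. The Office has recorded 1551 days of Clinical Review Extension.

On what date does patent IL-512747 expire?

December 5, 2005

(a) grant + 17 years → 6 September 2001.
(b) filing + 21 years → 29 September 1999.
Later of the two: 6 September 2001.
Clinical Review Extension: +1551 days → 5 December 2005.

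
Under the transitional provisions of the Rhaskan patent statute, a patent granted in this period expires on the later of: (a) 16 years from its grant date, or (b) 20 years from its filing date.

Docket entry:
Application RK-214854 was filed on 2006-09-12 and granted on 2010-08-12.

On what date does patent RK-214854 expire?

(a) grant + 16 years → 12 August 2026.
(b) filing + 20 years → 12 September 2026.
Later of the two: 12 September 2026.

2026-09-12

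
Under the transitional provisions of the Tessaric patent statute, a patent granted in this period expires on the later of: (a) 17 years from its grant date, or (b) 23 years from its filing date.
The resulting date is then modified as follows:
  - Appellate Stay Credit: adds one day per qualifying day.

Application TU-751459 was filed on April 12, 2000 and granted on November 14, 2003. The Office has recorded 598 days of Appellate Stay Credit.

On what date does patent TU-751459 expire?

2024-11-30

(a) grant + 17 years → 14 November 2020.
(b) filing + 23 years → 12 April 2023.
Later of the two: 12 April 2023.
Appellate Stay Credit: +598 days → 30 November 2024.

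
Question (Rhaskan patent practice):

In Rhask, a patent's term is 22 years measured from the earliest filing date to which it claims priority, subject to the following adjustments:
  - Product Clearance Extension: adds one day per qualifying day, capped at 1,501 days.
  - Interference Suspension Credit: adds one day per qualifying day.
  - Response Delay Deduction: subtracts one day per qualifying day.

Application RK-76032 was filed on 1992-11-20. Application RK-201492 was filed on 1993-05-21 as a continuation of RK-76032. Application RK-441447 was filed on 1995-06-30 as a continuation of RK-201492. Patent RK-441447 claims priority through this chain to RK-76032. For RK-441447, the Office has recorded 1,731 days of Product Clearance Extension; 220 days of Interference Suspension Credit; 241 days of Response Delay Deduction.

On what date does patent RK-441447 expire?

2018-12-09

Earliest priority filing: 20 November 1992.
Base term: 20 November 1992 + 22 years → 20 November 2014.
Product Clearance Extension: 1731 days claimed exceeds the 1501-day cap, so +1501 days → 30 December 2018.
Interference Suspension Credit: +220 days → 7 August 2019.
Response Delay Deduction: −241 days → 9 December 2018.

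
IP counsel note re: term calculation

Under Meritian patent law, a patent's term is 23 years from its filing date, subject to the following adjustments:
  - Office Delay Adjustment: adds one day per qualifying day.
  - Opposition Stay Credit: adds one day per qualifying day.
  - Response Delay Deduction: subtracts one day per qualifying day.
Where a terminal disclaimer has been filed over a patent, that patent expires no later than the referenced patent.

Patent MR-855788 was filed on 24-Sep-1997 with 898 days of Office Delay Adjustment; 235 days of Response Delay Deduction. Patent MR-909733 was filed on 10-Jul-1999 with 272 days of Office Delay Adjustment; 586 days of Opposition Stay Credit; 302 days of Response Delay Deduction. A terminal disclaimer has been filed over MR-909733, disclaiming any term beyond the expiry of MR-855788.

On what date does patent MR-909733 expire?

July 19, 2022

Natural term of MR-909733:
  Base: filing + 23 years → 10 July 2022.
  Office Delay Adjustment: +272 days → 8 April 2023.
  Opposition Stay Credit: +586 days → 14 November 2024.
  Response Delay Deduction: −302 days → 17 January 2024.
Expiry of referenced patent MR-855788:
  Base: filing + 23 years → 24 September 2020.
  Office Delay Adjustment: +898 days → 11 March 2023.
  Response Delay Deduction: −235 days → 19 July 2022.
Terminal disclaimer: MR-909733 expires on the earlier of 17 January 2024 and 19 July 2022.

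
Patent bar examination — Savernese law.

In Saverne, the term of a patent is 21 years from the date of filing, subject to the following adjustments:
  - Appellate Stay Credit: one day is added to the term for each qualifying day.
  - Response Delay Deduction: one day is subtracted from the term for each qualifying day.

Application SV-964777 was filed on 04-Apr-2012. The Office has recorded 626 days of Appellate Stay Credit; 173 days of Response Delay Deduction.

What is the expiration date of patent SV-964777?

Base term: filing date + 21 years → 4 April 2033.
Appellate Stay Credit: +626 days → 21 December 2034.
Response Delay Deduction: −173 days → 1 July 2034.

July 1, 2034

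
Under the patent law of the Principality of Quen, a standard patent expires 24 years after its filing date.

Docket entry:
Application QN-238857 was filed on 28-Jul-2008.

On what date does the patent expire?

2032-07-28

Filing date + 24 years → 28 July 2032.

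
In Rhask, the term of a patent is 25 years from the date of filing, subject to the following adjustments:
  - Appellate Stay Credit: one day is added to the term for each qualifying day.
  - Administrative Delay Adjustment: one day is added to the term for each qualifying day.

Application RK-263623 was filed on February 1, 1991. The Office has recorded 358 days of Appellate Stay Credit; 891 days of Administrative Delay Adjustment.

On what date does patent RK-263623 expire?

Base term: filing date + 25 years → 1 February 2016.
Appellate Stay Credit: +358 days → 24 January 2017.
Administrative Delay Adjustment: +891 days → 4 July 2019.

July 4, 2019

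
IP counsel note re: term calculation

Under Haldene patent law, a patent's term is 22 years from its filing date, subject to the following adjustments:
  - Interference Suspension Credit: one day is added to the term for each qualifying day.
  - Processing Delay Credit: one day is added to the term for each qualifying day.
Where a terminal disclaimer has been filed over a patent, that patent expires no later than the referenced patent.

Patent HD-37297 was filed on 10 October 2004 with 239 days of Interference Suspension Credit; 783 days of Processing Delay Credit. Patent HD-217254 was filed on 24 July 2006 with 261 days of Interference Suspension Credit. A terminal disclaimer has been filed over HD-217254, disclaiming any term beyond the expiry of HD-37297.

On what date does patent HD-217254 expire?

Natural term of HD-217254:
  Base: filing + 22 years → 24 July 2028.
  Interference Suspension Credit: +261 days → 11 April 2029.
Expiry of referenced patent HD-37297:
  Base: filing + 22 years → 10 October 2026.
  Interference Suspension Credit: +239 days → 6 June 2027.
  Processing Delay Credit: +783 days → 28 July 2029.
Terminal disclaimer: HD-217254 expires on the earlier of 11 April 2029 and 28 July 2029.

2029-04-11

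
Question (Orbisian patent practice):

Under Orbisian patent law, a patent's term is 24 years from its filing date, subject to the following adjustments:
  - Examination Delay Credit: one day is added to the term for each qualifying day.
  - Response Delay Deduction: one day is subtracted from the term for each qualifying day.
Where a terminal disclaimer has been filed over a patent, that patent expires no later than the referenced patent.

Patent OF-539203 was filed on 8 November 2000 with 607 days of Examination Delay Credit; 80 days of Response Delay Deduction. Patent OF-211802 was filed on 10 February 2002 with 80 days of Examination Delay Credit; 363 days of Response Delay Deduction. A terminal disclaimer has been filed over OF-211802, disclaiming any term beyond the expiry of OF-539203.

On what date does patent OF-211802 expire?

Natural term of OF-211802:
  Base: filing + 24 years → 10 February 2026.
  Examination Delay Credit: +80 days → 1 May 2026.
  Response Delay Deduction: −363 days → 3 May 2025.
Expiry of referenced patent OF-539203:
  Base: filing + 24 years → 8 November 2024.
  Examination Delay Credit: +607 days → 8 July 2026.
  Response Delay Deduction: −80 days → 19 April 2026.
Terminal disclaimer: OF-211802 expires on the earlier of 3 May 2025 and 19 April 2026.

May 3, 2025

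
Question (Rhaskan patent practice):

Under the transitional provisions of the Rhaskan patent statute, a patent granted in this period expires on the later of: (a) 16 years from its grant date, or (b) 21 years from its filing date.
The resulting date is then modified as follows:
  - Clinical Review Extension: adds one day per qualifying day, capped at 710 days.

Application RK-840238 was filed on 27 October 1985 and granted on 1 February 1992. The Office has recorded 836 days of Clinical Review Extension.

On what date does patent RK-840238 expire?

(a) grant + 16 years → 1 February 2008.
(b) filing + 21 years → 27 October 2006.
Later of the two: 1 February 2008.
Clinical Review Extension: 836 days claimed exceeds the 710-day cap, so +710 days → 11 January 2010.

January 11, 2010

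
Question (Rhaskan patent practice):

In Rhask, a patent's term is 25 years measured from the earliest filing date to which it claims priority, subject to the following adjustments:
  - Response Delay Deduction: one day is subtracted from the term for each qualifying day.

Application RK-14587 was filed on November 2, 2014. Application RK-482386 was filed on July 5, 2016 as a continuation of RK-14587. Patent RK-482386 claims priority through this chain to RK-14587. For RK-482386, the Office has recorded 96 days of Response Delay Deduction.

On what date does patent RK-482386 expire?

Earliest priority filing: 2 November 2014.
Base term: 2 November 2014 + 25 years → 2 November 2039.
Response Delay Deduction: −96 days → 29 July 2039.

July 29, 2039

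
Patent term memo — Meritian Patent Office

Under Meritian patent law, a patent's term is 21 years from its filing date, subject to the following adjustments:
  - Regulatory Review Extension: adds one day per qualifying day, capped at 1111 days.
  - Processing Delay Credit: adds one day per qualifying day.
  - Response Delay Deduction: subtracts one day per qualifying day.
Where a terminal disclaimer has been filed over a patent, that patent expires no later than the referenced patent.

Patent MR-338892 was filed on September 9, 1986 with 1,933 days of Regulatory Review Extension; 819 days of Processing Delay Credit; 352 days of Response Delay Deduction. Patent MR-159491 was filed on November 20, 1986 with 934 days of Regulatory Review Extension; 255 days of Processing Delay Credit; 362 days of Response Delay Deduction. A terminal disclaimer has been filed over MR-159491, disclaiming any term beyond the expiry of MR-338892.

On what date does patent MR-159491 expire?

February 24, 2010

Natural term of MR-159491:
  Base: filing + 21 years → 20 November 2007.
  Regulatory Review Extension: 934 days (within the 1111-day cap) → +934 days → 11 June 2010.
  Processing Delay Credit: +255 days → 21 February 2011.
  Response Delay Deduction: −362 days → 24 February 2010.
Expiry of referenced patent MR-338892:
  Base: filing + 21 years → 9 September 2007.
  Regulatory Review Extension: 1933 days claimed exceeds the 1111-day cap, so +1111 days → 24 September 2010.
  Processing Delay Credit: +819 days → 21 December 2012.
  Response Delay Deduction: −352 days → 4 January 2012.
Terminal disclaimer: MR-159491 expires on the earlier of 24 February 2010 and 4 January 2012.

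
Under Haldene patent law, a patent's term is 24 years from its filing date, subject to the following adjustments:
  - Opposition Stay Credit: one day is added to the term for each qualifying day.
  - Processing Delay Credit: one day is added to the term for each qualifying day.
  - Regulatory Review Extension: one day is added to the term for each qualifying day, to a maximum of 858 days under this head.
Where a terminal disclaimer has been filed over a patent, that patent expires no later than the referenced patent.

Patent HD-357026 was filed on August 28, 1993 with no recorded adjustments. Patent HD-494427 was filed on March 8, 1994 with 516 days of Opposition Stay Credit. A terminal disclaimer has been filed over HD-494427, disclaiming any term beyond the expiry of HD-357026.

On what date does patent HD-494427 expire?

Natural term of HD-494427:
  Base: filing + 24 years → 8 March 2018.
  Opposition Stay Credit: +516 days → 6 August 2019.
Expiry of referenced patent HD-357026:
  Base: filing + 24 years → 28 August 2017.
Terminal disclaimer: HD-494427 expires on the earlier of 6 August 2019 and 28 August 2017.

August 28, 2017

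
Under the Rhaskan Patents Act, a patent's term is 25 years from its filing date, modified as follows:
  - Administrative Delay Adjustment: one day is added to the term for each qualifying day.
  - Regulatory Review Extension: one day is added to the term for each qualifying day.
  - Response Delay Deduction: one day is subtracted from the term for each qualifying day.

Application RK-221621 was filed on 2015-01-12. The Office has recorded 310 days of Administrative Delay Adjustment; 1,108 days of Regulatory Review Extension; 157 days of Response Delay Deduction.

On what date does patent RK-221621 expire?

June 26, 2043

Base term: filing date + 25 years → 12 January 2040.
Administrative Delay Adjustment: +310 days → 17 November 2040.
Regulatory Review Extension: +1108 days → 30 November 2043.
Response Delay Deduction: −157 days → 26 June 2043.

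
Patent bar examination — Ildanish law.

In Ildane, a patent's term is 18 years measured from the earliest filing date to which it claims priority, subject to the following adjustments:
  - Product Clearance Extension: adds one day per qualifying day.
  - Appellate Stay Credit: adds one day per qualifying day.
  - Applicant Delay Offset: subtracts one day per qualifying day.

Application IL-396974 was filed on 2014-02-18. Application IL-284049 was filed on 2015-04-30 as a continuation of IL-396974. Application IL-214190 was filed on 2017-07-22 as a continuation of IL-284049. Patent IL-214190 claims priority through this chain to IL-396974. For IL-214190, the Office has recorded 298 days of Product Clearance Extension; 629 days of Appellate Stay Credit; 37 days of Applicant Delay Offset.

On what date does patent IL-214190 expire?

2034-07-27

Earliest priority filing: 18 February 2014.
Base term: 18 February 2014 + 18 years → 18 February 2032.
Product Clearance Extension: +298 days → 12 December 2032.
Appellate Stay Credit: +629 days → 2 September 2034.
Applicant Delay Offset: −37 days → 27 July 2034.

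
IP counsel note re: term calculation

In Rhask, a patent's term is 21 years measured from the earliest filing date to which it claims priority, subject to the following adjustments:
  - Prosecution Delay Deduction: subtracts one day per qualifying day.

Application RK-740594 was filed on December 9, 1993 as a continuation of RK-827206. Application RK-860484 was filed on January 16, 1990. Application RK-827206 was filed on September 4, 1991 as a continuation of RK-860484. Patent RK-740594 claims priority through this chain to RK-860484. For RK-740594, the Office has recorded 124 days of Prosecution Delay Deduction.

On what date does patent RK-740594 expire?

Earliest priority filing: 16 January 1990.
Base term: 16 January 1990 + 21 years → 16 January 2011.
Prosecution Delay Deduction: −124 days → 14 September 2010.

2010-09-14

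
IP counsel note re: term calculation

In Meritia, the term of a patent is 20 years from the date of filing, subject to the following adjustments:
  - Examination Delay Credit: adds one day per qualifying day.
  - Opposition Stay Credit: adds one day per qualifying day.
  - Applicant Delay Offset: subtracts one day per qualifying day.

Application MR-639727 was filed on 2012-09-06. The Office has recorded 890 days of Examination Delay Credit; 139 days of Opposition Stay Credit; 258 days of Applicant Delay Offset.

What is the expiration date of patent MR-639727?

Base term: filing date + 20 years → 6 September 2032.
Examination Delay Credit: +890 days → 13 February 2035.
Opposition Stay Credit: +139 days → 2 July 2035.
Applicant Delay Offset: −258 days → 17 October 2034.

October 17, 2034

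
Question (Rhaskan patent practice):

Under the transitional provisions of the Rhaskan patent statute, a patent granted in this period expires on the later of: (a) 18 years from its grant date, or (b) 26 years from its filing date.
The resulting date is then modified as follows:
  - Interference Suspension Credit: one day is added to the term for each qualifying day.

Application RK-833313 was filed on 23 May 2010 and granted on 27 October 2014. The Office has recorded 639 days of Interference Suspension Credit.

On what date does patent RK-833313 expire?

February 21, 2038

(a) grant + 18 years → 27 October 2032.
(b) filing + 26 years → 23 May 2036.
Later of the two: 23 May 2036.
Interference Suspension Credit: +639 days → 21 February 2038.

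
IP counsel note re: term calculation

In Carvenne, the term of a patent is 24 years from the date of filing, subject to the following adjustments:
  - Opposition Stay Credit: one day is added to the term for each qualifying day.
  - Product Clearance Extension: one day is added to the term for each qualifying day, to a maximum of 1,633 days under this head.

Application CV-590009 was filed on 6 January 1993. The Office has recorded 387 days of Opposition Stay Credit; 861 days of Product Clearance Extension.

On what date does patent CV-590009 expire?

Base term: filing date + 24 years → 6 January 2017.
Opposition Stay Credit: +387 days → 28 January 2018.
Product Clearance Extension: 861 days (within the 1633-day cap) → +861 days → 7 June 2020.

2020-06-07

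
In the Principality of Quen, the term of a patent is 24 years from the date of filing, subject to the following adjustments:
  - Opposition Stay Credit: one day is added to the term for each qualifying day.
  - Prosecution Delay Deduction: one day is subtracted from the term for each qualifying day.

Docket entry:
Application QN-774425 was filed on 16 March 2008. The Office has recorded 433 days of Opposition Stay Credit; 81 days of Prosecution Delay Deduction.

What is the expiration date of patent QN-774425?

Base term: filing date + 24 years → 16 March 2032.
Opposition Stay Credit: +433 days → 23 May 2033.
Prosecution Delay Deduction: −81 days → 3 March 2033.

2033-03-03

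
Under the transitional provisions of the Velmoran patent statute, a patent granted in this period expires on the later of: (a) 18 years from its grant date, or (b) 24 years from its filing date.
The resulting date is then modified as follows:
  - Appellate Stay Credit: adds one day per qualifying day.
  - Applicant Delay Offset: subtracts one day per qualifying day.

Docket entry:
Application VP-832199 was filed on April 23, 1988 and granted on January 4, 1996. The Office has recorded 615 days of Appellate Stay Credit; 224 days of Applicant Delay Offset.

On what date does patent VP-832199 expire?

January 30, 2015

(a) grant + 18 years → 4 January 2014.
(b) filing + 24 years → 23 April 2012.
Later of the two: 4 January 2014.
Appellate Stay Credit: +615 days → 11 September 2015.
Applicant Delay Offset: −224 days → 30 January 2015.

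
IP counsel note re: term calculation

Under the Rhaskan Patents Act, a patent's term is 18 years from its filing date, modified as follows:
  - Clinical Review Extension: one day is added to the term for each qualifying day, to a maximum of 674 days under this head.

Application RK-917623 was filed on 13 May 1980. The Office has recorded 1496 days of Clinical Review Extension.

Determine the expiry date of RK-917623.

2000-03-17

Base term: filing date + 18 years → 13 May 1998.
Clinical Review Extension: 1496 days claimed exceeds the 674-day cap, so +674 days → 17 March 2000.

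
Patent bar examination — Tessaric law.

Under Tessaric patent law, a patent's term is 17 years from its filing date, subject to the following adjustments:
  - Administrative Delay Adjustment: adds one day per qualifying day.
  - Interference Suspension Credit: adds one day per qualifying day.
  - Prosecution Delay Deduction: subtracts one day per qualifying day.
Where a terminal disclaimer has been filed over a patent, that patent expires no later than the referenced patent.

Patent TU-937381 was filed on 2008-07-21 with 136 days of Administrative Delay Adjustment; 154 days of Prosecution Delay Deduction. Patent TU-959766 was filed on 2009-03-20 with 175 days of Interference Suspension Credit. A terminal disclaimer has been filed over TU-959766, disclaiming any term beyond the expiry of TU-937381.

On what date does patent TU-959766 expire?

Natural term of TU-959766:
  Base: filing + 17 years → 20 March 2026.
  Interference Suspension Credit: +175 days → 11 September 2026.
Expiry of referenced patent TU-937381:
  Base: filing + 17 years → 21 July 2025.
  Administrative Delay Adjustment: +136 days → 4 December 2025.
  Prosecution Delay Deduction: −154 days → 3 July 2025.
Terminal disclaimer: TU-959766 expires on the earlier of 11 September 2026 and 3 July 2025.

July 3, 2025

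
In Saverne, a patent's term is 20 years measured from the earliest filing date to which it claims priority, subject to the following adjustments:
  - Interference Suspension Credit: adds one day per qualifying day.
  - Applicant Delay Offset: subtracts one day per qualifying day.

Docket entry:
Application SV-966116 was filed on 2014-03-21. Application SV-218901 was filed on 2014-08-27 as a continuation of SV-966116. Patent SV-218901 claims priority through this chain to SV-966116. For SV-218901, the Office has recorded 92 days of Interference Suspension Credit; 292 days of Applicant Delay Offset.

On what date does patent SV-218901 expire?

September 2, 2033

Earliest priority filing: 21 March 2014.
Base term: 21 March 2014 + 20 years → 21 March 2034.
Interference Suspension Credit: +92 days → 21 June 2034.
Applicant Delay Offset: −292 days → 2 September 2033.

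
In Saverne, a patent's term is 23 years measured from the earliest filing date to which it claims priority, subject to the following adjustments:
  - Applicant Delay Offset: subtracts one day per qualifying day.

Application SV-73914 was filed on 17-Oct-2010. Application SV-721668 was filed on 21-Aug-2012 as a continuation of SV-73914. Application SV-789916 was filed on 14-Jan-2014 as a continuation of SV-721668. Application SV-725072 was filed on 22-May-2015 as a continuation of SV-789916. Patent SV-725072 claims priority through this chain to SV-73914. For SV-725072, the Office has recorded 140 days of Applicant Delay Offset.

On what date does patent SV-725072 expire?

May 30, 2033

Earliest priority filing: 17 October 2010.
Base term: 17 October 2010 + 23 years → 17 October 2033.
Applicant Delay Offset: −140 days → 30 May 2033.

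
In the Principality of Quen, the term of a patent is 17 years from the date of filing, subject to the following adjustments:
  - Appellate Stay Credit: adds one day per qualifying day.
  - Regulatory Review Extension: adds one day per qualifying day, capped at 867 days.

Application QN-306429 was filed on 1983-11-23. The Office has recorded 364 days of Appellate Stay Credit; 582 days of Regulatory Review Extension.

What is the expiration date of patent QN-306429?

Base term: filing date + 17 years → 23 November 2000.
Appellate Stay Credit: +364 days → 22 November 2001.
Regulatory Review Extension: 582 days (within the 867-day cap) → +582 days → 27 June 2003.

June 27, 2003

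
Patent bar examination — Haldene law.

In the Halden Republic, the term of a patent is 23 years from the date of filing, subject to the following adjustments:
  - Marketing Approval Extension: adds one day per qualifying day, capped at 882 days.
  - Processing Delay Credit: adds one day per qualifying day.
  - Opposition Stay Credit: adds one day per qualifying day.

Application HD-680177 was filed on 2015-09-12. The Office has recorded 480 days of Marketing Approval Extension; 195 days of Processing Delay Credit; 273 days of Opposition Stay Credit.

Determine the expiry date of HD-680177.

2041-04-17

Base term: filing date + 23 years → 12 September 2038.
Marketing Approval Extension: 480 days (within the 882-day cap) → +480 days → 5 January 2040.
Processing Delay Credit: +195 days → 18 July 2040.
Opposition Stay Credit: +273 days → 17 April 2041.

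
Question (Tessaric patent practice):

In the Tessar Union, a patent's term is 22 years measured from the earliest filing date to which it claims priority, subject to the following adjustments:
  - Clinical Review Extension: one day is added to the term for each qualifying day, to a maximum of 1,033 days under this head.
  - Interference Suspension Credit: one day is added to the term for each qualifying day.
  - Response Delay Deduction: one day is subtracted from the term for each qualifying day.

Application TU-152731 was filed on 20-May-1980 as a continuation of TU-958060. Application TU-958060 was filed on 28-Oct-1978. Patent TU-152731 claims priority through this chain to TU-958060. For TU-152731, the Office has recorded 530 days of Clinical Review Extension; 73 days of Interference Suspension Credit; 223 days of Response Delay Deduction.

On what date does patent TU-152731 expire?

2001-11-12

Earliest priority filing: 28 October 1978.
Base term: 28 October 1978 + 22 years → 28 October 2000.
Clinical Review Extension: 530 days (within the 1033-day cap) → +530 days → 11 April 2002.
Interference Suspension Credit: +73 days → 23 June 2002.
Response Delay Deduction: −223 days → 12 November 2001.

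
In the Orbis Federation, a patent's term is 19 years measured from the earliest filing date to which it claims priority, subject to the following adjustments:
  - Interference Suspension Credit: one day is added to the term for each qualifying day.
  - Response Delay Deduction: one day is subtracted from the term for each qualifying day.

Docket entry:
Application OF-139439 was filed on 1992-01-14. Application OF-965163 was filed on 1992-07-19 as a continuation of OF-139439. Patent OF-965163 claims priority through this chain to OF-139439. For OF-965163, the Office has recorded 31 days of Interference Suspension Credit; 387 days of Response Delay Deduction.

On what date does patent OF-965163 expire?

Earliest priority filing: 14 January 1992.
Base term: 14 January 1992 + 19 years → 14 January 2011.
Interference Suspension Credit: +31 days → 14 February 2011.
Response Delay Deduction: −387 days → 23 January 2010.

January 23, 2010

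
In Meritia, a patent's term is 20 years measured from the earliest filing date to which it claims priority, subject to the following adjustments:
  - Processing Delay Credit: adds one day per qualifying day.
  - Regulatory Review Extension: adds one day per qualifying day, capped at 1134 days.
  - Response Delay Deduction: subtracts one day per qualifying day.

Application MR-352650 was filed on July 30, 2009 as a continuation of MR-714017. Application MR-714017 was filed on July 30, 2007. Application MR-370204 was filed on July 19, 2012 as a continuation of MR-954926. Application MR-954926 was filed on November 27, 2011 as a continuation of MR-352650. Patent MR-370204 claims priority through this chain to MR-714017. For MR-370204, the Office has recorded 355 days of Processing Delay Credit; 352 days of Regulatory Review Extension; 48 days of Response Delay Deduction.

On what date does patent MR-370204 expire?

May 19, 2029

Earliest priority filing: 30 July 2007.
Base term: 30 July 2007 + 20 years → 30 July 2027.
Processing Delay Credit: +355 days → 19 July 2028.
Regulatory Review Extension: 352 days (within the 1134-day cap) → +352 days → 6 July 2029.
Response Delay Deduction: −48 days → 19 May 2029.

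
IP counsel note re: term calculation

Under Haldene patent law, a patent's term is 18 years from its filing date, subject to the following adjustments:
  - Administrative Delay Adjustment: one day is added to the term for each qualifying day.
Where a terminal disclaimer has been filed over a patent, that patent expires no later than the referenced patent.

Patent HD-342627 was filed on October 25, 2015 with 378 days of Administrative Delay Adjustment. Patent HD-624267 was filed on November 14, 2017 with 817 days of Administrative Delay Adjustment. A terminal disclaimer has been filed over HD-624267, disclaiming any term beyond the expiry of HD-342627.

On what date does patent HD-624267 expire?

Natural term of HD-624267:
  Base: filing + 18 years → 14 November 2035.
  Administrative Delay Adjustment: +817 days → 8 February 2038.
Expiry of referenced patent HD-342627:
  Base: filing + 18 years → 25 October 2033.
  Administrative Delay Adjustment: +378 days → 7 November 2034.
Terminal disclaimer: HD-624267 expires on the earlier of 8 February 2038 and 7 November 2034.

November 7, 2034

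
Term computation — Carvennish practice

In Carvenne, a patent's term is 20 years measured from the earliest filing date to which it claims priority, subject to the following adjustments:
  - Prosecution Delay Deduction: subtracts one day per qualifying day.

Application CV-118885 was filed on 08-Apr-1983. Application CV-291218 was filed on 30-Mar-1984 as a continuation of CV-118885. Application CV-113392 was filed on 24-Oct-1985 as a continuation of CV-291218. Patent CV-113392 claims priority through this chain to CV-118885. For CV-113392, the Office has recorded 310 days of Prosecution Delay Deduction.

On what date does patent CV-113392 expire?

Earliest priority filing: 8 April 1983.
Base term: 8 April 1983 + 20 years → 8 April 2003.
Prosecution Delay Deduction: −310 days → 2 June 2002.

2002-06-02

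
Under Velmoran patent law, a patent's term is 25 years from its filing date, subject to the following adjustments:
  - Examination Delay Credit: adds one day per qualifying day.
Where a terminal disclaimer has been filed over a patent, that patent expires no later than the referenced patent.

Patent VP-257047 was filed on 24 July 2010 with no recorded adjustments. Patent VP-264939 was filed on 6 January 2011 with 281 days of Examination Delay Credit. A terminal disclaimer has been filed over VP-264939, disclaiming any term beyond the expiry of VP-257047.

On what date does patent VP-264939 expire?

Natural term of VP-264939:
  Base: filing + 25 years → 6 January 2036.
  Examination Delay Credit: +281 days → 13 October 2036.
Expiry of referenced patent VP-257047:
  Base: filing + 25 years → 24 July 2035.
Terminal disclaimer: VP-264939 expires on the earlier of 13 October 2036 and 24 July 2035.

July 24, 2035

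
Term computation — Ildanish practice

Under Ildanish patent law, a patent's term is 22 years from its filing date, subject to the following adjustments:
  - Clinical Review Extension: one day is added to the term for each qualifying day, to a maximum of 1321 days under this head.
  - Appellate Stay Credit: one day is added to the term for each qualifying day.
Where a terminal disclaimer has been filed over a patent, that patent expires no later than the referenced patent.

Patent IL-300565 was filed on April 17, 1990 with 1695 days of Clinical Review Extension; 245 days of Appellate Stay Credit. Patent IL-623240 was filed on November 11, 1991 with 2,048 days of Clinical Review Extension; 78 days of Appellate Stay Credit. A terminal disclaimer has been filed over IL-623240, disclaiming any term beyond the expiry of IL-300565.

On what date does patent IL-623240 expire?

July 31, 2016

Natural term of IL-623240:
  Base: filing + 22 years → 11 November 2013.
  Clinical Review Extension: 2048 days claimed exceeds the 1321-day cap, so +1321 days → 24 June 2017.
  Appellate Stay Credit: +78 days → 10 September 2017.
Expiry of referenced patent IL-300565:
  Base: filing + 22 years → 17 April 2012.
  Clinical Review Extension: 1695 days claimed exceeds the 1321-day cap, so +1321 days → 29 November 2015.
  Appellate Stay Credit: +245 days → 31 July 2016.
Terminal disclaimer: IL-623240 expires on the earlier of 10 September 2017 and 31 July 2016.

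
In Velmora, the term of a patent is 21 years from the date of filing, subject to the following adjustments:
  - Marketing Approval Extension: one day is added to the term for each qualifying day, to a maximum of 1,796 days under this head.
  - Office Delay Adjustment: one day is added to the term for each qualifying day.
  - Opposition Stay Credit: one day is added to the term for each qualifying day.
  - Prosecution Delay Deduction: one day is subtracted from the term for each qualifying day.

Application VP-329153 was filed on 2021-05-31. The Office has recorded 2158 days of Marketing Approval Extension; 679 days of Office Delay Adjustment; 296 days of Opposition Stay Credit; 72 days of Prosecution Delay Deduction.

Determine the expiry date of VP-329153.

October 20, 2049

Base term: filing date + 21 years → 31 May 2042.
Marketing Approval Extension: 2158 days claimed exceeds the 1796-day cap, so +1796 days → 1 May 2047.
Office Delay Adjustment: +679 days → 10 March 2049.
Opposition Stay Credit: +296 days → 31 December 2049.
Prosecution Delay Deduction: −72 days → 20 October 2049.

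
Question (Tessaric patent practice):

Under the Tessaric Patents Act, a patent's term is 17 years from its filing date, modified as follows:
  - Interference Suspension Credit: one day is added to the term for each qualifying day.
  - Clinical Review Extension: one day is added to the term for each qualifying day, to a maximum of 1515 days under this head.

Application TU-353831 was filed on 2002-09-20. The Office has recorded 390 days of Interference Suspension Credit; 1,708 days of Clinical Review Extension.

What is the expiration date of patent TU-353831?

Base term: filing date + 17 years → 20 September 2019.
Interference Suspension Credit: +390 days → 14 October 2020.
Clinical Review Extension: 1708 days claimed exceeds the 1515-day cap, so +1515 days → 7 December 2024.

2024-12-07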